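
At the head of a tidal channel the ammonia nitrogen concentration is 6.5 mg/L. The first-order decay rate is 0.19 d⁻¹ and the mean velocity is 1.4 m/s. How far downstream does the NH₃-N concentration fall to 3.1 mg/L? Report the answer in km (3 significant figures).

From C = C₀·e^(−kt), t = ln(C₀/C)/k = ln(6.5/3.1)/0.19 = 0.7404/0.19 = 3.897 d.
Distance = v·t = 1.4 m/s × 3.367e+05 s = 4.714e+05 m = 471.4 km.

471 km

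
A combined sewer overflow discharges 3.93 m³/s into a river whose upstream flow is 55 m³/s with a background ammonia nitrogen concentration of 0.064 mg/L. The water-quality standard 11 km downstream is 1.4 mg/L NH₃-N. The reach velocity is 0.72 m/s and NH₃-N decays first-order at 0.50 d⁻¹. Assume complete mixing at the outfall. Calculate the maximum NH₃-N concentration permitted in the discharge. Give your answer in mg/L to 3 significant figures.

Travel time to the compliance point: t = 1.1e+04/0.72 = 1.528e+04 s = 0.1768 d; decay factor exp(−0.50·0.1768) = 0.9154.
So the concentration just after mixing may be at most 1.4/0.9154 = 1.529 mg/L.
Mass balance: 1.529·58.93 = 3.93·Cₑ + 55·0.064.
Cₑ = (90.13 − 3.52) / 3.93 = 22.04 mg/L.

22.0 mg/L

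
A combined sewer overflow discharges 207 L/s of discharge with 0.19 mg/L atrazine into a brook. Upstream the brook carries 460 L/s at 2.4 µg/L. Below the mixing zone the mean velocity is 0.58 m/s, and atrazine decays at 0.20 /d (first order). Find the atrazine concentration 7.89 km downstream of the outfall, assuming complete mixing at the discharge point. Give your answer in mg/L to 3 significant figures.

0.0587 mg/L

207 L/s = 0.207 m³/s.
460 L/s = 0.46 m³/s.
2.4 µg/L = 0.0024 mg/L.
After complete mixing, C₀ = (0.207·0.19 + 0.46·0.0024) / 0.667 = 0.06062 mg/L.
Travel time t = 7890 m / 0.58 m/s = 1.36e+04 s = 0.1574 d.
C = 0.06062·exp(−0.20·0.1574) = 0.06062·0.969 = 0.05874 mg/L.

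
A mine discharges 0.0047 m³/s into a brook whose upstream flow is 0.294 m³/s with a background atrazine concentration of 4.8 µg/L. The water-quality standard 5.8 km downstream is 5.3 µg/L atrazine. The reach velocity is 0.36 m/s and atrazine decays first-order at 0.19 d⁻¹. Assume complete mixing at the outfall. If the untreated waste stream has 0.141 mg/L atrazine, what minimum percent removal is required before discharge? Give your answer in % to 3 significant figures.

65.4 %

4.8 µg/L = 0.0048 mg/L.
5.3 µg/L = 0.0053 mg/L.
Travel time to the compliance point: t = 5800/0.36 = 1.611e+04 s = 0.1865 d; decay factor exp(−0.19·0.1865) = 0.9652.
So the concentration just after mixing may be at most 0.0053/0.9652 = 0.005491 mg/L.
Mass balance: 0.005491·0.2987 = 0.0047·Cₑ + 0.294·0.0048.
Cₑ = (0.00164 − 0.001411) / 0.0047 = 0.04872 mg/L.
Required removal = 1 − 0.04872/0.141 = 65.44 %.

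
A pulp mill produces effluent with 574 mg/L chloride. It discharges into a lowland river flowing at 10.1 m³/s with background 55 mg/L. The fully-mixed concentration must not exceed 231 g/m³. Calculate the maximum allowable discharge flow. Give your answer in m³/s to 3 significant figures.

Mass balance at complete mixing: C_std·(Q_w + Q_r) = Q_w·C_e + Q_r·C_b.
Rearranging, Q_w = Q_r·(C_std − C_b)/(C_e − C_std) = 10.1·(231 − 55) / (574 − 231) = 5.183 m³/s.

5.18 m³/s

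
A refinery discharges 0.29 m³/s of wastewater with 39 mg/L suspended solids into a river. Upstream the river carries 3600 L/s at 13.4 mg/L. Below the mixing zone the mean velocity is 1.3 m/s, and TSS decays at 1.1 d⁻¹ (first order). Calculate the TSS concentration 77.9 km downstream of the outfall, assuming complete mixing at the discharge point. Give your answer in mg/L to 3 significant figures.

3600 L/s = 3.6 m³/s.
After complete mixing, C₀ = (0.29·39 + 3.6·13.4) / 3.89 = 15.31 mg/L.
Travel time t = 7.79e+04 m / 1.3 m/s = 5.992e+04 s = 0.6936 d.
C = 15.31·exp(−1.1·0.6936) = 15.31·0.4663 = 7.138 mg/L.

7.14 mg/L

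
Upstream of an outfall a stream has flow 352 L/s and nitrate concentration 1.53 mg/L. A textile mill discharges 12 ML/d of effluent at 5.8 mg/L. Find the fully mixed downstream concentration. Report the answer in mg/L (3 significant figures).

12 ML/d = 0.1389 m³/s.
352 L/s = 0.352 m³/s.
By mass balance at complete mixing, C = (0.1389·5.8 + 0.352·1.53) / (0.1389 + 0.352) = 1.344/0.4909 = 2.738 mg/L.

2.74 mg/L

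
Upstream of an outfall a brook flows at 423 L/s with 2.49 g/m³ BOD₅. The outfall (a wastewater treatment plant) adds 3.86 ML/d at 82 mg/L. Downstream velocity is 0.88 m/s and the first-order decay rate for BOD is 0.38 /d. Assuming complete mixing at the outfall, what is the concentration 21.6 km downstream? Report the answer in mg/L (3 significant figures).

3.86 ML/d = 0.04468 m³/s.
423 L/s = 0.423 m³/s.
After complete mixing, C₀ = (0.04468·82 + 0.423·2.49) / 0.4677 = 10.09 mg/L.
Travel time t = 2.16e+04 m / 0.88 m/s = 2.455e+04 s = 0.2841 d.
C = 10.09·exp(−0.38·0.2841) = 10.09·0.8977 = 9.053 mg/L.

9.05 mg/L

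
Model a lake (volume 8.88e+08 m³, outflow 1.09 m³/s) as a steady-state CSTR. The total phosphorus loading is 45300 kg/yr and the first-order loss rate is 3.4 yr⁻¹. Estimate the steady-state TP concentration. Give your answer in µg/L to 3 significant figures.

14.8 µg/L

Outflow Q = 1.09 m³/s × 3.156e+07 s/yr = 3.44e+07 m³/yr.
Steady-state CSTR mass balance: W = Q·C + k·V·C, so C = W/(Q + kV).
Q + kV = 3.44e+07 + 3.4·8.88e+08 = 3.054e+09 m³/yr.
C = 45300/3.054e+09 = 1.483e-05 kg/m³ = 0.01483 mg/L = 14.83 µg/L.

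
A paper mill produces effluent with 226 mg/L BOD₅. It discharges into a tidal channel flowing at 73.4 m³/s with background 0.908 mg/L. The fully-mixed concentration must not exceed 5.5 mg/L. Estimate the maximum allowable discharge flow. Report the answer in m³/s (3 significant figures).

1.53 m³/s

Mass balance at complete mixing: C_std·(Q_w + Q_r) = Q_w·C_e + Q_r·C_b.
Rearranging, Q_w = Q_r·(C_std − C_b)/(C_e − C_std) = 73.4·(5.5 − 0.908) / (226 − 5.5) = 1.529 m³/s.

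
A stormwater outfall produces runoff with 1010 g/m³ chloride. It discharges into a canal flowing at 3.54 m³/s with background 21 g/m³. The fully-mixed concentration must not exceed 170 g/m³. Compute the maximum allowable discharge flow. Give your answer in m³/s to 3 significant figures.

0.628 m³/s

Mass balance at complete mixing: C_std·(Q_w + Q_r) = Q_w·C_e + Q_r·C_b.
Rearranging, Q_w = Q_r·(C_std − C_b)/(C_e − C_std) = 3.54·(170 − 21) / (1010 − 170) = 0.6279 m³/s.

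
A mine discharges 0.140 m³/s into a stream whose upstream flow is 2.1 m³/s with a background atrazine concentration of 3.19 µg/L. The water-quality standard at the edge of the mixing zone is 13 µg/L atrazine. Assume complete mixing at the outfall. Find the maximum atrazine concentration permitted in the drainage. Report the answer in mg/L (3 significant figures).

0.160 mg/L

3.19 µg/L = 0.00319 mg/L.
13 µg/L = 0.013 mg/L.
Mass balance: 0.013·2.24 = 0.14·Cₑ + 2.1·0.00319.
Cₑ = (0.02912 − 0.006699) / 0.14 = 0.1602 mg/L.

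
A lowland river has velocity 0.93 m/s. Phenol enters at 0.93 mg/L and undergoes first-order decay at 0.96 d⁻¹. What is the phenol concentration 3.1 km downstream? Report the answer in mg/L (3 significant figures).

0.896 mg/L

Travel time t = 3.1 km / 0.93 m/s = 3100/0.93 = 3333 s = 0.03858 d.
First-order decay: C = 0.93·exp(−0.96·0.03858) = 0.93·0.9636 = 0.8962 mg/L.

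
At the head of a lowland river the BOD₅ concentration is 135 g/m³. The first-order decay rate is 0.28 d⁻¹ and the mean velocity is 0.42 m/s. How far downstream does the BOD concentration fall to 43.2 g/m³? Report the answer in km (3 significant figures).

From C = C₀·e^(−kt), t = ln(C₀/C)/k = ln(135/43.2)/0.28 = 1.139/0.28 = 4.069 d.
Distance = v·t = 0.42 m/s × 3.516e+05 s = 1.477e+05 m = 147.7 km.

148 km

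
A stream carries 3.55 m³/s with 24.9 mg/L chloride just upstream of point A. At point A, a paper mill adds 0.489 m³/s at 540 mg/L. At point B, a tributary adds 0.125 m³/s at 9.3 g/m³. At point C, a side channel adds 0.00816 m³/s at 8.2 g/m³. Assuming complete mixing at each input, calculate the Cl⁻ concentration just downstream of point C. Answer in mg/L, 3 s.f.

84.8 mg/L

After input A: C = (3.55·24.9 + 0.489·540) / 4.039 = 87.26 mg/L.
After input B: C = (4.039·87.26 + 0.125·9.3) / 4.164 = 84.92 mg/L.
After input C: C = (4.164·84.92 + 0.00816·8.2) / 4.172 = 84.77 mg/L.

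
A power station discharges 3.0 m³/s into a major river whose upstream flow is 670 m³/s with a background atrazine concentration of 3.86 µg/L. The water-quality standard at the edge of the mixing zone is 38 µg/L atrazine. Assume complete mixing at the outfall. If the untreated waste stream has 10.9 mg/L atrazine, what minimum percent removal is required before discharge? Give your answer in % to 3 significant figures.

3.86 µg/L = 0.00386 mg/L.
38 µg/L = 0.038 mg/L.
Mass balance: 0.038·673 = 3·Cₑ + 670·0.00386.
Cₑ = (25.57 − 2.586) / 3 = 7.663 mg/L.
Required removal = 1 − 7.663/10.9 = 29.7 %.

29.7 %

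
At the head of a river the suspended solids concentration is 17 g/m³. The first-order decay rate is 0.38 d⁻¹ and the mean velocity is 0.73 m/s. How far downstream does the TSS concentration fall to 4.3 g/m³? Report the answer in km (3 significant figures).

228 km

From C = C₀·e^(−kt), t = ln(C₀/C)/k = ln(17/4.3)/0.38 = 1.375/0.38 = 3.617 d.
Distance = v·t = 0.73 m/s × 3.125e+05 s = 2.282e+05 m = 228.2 km.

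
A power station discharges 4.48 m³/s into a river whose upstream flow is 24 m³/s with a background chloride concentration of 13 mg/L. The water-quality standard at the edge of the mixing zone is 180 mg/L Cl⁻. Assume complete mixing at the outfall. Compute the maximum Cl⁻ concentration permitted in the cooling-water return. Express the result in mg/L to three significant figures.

Mass balance: 180·28.48 = 4.48·Cₑ + 24·13.
Cₑ = (5126 − 312) / 4.48 = 1075 mg/L.

1070 mg/L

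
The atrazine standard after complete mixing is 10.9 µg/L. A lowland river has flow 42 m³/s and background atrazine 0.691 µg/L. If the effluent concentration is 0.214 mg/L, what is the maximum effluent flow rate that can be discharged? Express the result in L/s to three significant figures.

2110 L/s

0.691 µg/L = 0.000691 mg/L.
10.9 µg/L = 0.0109 mg/L.
Mass balance at complete mixing: C_std·(Q_w + Q_r) = Q_w·C_e + Q_r·C_b.
Rearranging, Q_w = Q_r·(C_std − C_b)/(C_e − C_std) = 42·(0.0109 − 0.000691) / (0.214 − 0.0109) = 2.111 m³/s.
= 2111 L/s.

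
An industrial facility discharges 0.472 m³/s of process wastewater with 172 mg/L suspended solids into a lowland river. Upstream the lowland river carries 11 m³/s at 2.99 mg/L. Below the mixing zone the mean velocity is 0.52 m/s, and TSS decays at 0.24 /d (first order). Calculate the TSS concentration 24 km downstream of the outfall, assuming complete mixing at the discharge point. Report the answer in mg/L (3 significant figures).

8.75 mg/L

After complete mixing, C₀ = (0.472·172 + 11·2.99) / 11.47 = 9.944 mg/L.
Travel time t = 2.4e+04 m / 0.52 m/s = 4.615e+04 s = 0.5342 d.
C = 9.944·exp(−0.24·0.5342) = 9.944·0.8797 = 8.747 mg/L.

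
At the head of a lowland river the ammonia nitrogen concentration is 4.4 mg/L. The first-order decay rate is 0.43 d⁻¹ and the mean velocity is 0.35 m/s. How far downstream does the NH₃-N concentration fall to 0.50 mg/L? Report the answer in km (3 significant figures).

From C = C₀·e^(−kt), t = ln(C₀/C)/k = ln(4.4/0.50)/0.43 = 2.175/0.43 = 5.058 d.
Distance = v·t = 0.35 m/s × 4.37e+05 s = 1.529e+05 m = 152.9 km.

153 km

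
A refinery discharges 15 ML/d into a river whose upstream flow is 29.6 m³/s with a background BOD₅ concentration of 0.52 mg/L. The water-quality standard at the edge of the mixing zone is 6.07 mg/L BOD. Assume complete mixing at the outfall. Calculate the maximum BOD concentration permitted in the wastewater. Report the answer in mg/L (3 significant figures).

952 mg/L

15 ML/d = 0.1736 m³/s.
Mass balance: 6.07·29.77 = 0.1736·Cₑ + 29.6·0.52.
Cₑ = (180.7 − 15.39) / 0.1736 = 952.3 mg/L.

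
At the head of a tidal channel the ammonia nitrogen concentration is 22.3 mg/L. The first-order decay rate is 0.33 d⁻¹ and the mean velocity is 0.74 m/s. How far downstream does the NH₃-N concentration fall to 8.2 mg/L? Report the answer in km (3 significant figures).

194 km

From C = C₀·e^(−kt), t = ln(C₀/C)/k = ln(22.3/8.2)/0.33 = 1/0.33 = 3.032 d.
Distance = v·t = 0.74 m/s × 2.619e+05 s = 1.938e+05 m = 193.8 km.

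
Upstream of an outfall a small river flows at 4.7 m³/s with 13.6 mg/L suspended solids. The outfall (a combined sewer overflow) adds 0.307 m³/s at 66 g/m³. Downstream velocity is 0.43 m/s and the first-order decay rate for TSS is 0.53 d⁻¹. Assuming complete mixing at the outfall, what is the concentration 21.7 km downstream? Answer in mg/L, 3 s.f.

After complete mixing, C₀ = (0.307·66 + 4.7·13.6) / 5.007 = 16.81 mg/L.
Travel time t = 2.17e+04 m / 0.43 m/s = 5.047e+04 s = 0.5841 d.
C = 16.81·exp(−0.53·0.5841) = 16.81·0.7338 = 12.34 mg/L.

12.3 mg/L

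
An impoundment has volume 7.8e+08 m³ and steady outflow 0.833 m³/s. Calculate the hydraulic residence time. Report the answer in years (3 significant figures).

29.7 yr

Q = 0.833 m³/s × 3.156e+07 s/yr = 2.629e+07 m³/yr.
Hydraulic residence time τ = V/Q = 7.8e+08/2.629e+07 = 29.67 yr.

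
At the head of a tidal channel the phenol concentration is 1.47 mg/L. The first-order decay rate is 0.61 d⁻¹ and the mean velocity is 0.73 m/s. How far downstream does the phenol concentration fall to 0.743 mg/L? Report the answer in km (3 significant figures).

From C = C₀·e^(−kt), t = ln(C₀/C)/k = ln(1.47/0.743)/0.61 = 0.6823/0.61 = 1.119 d.
Distance = v·t = 0.73 m/s × 9.664e+04 s = 7.055e+04 m = 70.55 km.

70.5 km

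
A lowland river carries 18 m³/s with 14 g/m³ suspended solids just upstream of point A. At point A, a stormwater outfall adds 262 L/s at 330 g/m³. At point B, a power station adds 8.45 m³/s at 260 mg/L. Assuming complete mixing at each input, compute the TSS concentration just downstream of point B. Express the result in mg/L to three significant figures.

94.9 mg/L

262 L/s = 0.262 m³/s.
After input A: C = (18·14 + 0.262·330) / 18.26 = 18.53 mg/L.
After input B: C = (18.26·18.53 + 8.45·260) / 26.71 = 94.92 mg/L.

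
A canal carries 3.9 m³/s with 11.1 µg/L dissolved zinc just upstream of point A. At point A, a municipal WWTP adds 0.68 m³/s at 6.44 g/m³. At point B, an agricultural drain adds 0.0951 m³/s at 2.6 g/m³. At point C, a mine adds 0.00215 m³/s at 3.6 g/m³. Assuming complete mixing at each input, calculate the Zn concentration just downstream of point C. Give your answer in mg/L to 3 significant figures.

11.1 µg/L = 0.0111 mg/L.
After input A: C = (3.9·0.0111 + 0.68·6.44) / 4.58 = 0.9656 mg/L.
After input B: C = (4.58·0.9656 + 0.0951·2.6) / 4.675 = 0.9989 mg/L.
After input C: C = (4.675·0.9989 + 0.00215·3.6) / 4.677 = 1 mg/L.

1.00 mg/L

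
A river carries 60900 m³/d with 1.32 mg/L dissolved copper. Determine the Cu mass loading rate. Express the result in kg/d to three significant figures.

80.4 kg/d

60900 m³/d = 0.7049 m³/s.
Mass flux = Q·C = 0.7049 m³/s × 1.32 g/m³ = 0.9304 g/s.
= 0.9304 g/s × 86.4 = 80.39 kg/d.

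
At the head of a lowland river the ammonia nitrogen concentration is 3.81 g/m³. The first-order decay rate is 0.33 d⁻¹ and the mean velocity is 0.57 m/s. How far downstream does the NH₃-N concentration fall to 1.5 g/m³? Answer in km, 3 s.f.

From C = C₀·e^(−kt), t = ln(C₀/C)/k = ln(3.81/1.5)/0.33 = 0.9322/0.33 = 2.825 d.
Distance = v·t = 0.57 m/s × 2.441e+05 s = 1.391e+05 m = 139.1 km.

139 km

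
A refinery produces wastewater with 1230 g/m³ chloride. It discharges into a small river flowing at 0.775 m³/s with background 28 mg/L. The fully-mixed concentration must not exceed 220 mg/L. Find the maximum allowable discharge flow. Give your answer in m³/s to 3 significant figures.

Mass balance at complete mixing: C_std·(Q_w + Q_r) = Q_w·C_e + Q_r·C_b.
Rearranging, Q_w = Q_r·(C_std − C_b)/(C_e − C_std) = 0.775·(220 − 28) / (1230 − 220) = 0.1473 m³/s.

0.147 m³/s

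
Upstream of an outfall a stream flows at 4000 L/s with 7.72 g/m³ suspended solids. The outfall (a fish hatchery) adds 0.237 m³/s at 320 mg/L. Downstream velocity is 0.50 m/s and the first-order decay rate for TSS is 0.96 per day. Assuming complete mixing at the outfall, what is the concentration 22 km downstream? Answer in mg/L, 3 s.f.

15.4 mg/L

4000 L/s = 4 m³/s.
After complete mixing, C₀ = (0.237·320 + 4·7.72) / 4.237 = 25.19 mg/L.
Travel time t = 2.2e+04 m / 0.50 m/s = 4.4e+04 s = 0.5093 d.
C = 25.19·exp(−0.96·0.5093) = 25.19·0.6133 = 15.45 mg/L.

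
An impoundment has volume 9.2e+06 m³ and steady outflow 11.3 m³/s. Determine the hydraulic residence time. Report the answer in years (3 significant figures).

0.0258 yr

Q = 11.3 m³/s × 3.156e+07 s/yr = 3.566e+08 m³/yr.
Hydraulic residence time τ = V/Q = 9.2e+06/3.566e+08 = 0.0258 yr.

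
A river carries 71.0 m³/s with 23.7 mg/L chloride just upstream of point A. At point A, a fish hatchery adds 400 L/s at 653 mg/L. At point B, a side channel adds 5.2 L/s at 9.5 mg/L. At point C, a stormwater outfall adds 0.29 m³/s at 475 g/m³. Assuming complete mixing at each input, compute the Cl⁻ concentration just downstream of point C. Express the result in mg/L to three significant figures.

400 L/s = 0.4 m³/s.
After input A: C = (71·23.7 + 0.4·653) / 71.4 = 27.23 mg/L.
5.2 L/s = 0.0052 m³/s.
After input B: C = (71.4·27.23 + 0.0052·9.5) / 71.41 = 27.22 mg/L.
After input C: C = (71.41·27.22 + 0.29·475) / 71.7 = 29.04 mg/L.

29.0 mg/L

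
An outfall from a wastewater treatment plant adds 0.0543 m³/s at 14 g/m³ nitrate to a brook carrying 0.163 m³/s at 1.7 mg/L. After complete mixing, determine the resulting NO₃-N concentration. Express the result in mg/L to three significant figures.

4.77 mg/L

By mass balance at complete mixing, C = (0.0543·14 + 0.163·1.7) / (0.0543 + 0.163) = 1.037/0.2173 = 4.774 mg/L.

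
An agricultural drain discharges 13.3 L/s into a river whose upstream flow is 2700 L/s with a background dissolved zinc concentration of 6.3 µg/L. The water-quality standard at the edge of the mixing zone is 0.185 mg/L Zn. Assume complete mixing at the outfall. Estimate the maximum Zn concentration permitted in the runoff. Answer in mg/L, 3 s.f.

36.5 mg/L

13.3 L/s = 0.0133 m³/s.
2700 L/s = 2.7 m³/s.
6.3 µg/L = 0.0063 mg/L.
Mass balance: 0.185·2.713 = 0.0133·Cₑ + 2.7·0.0063.
Cₑ = (0.502 − 0.01701) / 0.0133 = 36.46 mg/L.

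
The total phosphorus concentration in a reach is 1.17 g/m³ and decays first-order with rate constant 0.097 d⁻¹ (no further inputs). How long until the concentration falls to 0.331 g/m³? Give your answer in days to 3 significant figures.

13.0 d

t = ln(C₀/C)/k = ln(1.17/0.331)/0.097 = 1.263/0.097 = 13.02 d.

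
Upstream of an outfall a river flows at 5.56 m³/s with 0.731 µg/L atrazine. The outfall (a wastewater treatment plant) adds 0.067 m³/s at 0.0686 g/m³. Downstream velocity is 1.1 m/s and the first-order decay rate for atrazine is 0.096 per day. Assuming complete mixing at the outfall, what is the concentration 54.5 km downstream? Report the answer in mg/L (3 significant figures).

0.731 µg/L = 0.000731 mg/L.
After complete mixing, C₀ = (0.067·0.0686 + 5.56·0.000731) / 5.627 = 0.001539 mg/L.
Travel time t = 5.45e+04 m / 1.1 m/s = 4.955e+04 s = 0.5734 d.
C = 0.001539·exp(−0.096·0.5734) = 0.001539·0.9464 = 0.001457 mg/L.

0.00146 mg/L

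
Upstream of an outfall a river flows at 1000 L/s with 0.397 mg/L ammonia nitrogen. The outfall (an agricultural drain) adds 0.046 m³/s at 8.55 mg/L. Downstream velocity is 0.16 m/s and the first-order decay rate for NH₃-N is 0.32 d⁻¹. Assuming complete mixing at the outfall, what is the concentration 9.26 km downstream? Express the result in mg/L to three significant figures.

1000 L/s = 1 m³/s.
After complete mixing, C₀ = (0.046·8.55 + 1·0.397) / 1.046 = 0.7555 mg/L.
Travel time t = 9260 m / 0.16 m/s = 5.788e+04 s = 0.6698 d.
C = 0.7555·exp(−0.32·0.6698) = 0.7555·0.8071 = 0.6098 mg/L.

0.610 mg/L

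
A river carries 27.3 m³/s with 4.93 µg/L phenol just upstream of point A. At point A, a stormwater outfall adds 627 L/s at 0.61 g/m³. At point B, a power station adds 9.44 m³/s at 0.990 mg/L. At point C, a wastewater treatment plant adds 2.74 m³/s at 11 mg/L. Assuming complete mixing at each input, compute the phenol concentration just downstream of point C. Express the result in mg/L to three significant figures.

4.93 µg/L = 0.00493 mg/L.
627 L/s = 0.627 m³/s.
After input A: C = (27.3·0.00493 + 0.627·0.61) / 27.93 = 0.01851 mg/L.
After input B: C = (27.93·0.01851 + 9.44·0.99) / 37.37 = 0.2639 mg/L.
After input C: C = (37.37·0.2639 + 2.74·11) / 40.11 = 0.9974 mg/L.

0.997 mg/L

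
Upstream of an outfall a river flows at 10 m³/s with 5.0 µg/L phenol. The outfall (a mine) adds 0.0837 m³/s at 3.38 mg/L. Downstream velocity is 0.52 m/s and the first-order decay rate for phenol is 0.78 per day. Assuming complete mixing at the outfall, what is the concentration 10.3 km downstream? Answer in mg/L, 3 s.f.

0.0276 mg/L

5.0 µg/L = 0.005 mg/L.
After complete mixing, C₀ = (0.0837·3.38 + 10·0.005) / 10.08 = 0.03301 mg/L.
Travel time t = 1.03e+04 m / 0.52 m/s = 1.981e+04 s = 0.2293 d.
C = 0.03301·exp(−0.78·0.2293) = 0.03301·0.8363 = 0.02761 mg/L.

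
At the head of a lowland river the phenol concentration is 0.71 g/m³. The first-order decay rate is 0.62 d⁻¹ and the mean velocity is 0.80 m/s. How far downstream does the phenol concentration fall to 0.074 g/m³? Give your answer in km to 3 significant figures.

From C = C₀·e^(−kt), t = ln(C₀/C)/k = ln(0.71/0.074)/0.62 = 2.261/0.62 = 3.647 d.
Distance = v·t = 0.80 m/s × 3.151e+05 s = 2.521e+05 m = 252.1 km.

252 km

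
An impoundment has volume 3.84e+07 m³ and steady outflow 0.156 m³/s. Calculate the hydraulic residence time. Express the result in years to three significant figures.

7.80 yr

Q = 0.156 m³/s × 3.156e+07 s/yr = 4.923e+06 m³/yr.
Hydraulic residence time τ = V/Q = 3.84e+07/4.923e+06 = 7.8 yr.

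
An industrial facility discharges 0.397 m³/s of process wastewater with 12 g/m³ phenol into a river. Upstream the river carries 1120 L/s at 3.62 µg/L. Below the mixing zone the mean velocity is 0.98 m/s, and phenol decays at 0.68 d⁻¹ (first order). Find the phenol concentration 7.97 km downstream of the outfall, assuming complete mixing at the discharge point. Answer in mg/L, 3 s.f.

2.95 mg/L

1120 L/s = 1.12 m³/s.
3.62 µg/L = 0.00362 mg/L.
After complete mixing, C₀ = (0.397·12 + 1.12·0.00362) / 1.517 = 3.143 mg/L.
Travel time t = 7970 m / 0.98 m/s = 8133 s = 0.09413 d.
C = 3.143·exp(−0.68·0.09413) = 3.143·0.938 = 2.948 mg/L.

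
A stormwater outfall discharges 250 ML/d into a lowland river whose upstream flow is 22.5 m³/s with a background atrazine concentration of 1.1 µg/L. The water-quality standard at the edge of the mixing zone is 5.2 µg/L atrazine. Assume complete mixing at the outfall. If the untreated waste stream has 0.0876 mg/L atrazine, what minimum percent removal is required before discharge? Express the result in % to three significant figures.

57.7 %

250 ML/d = 2.894 m³/s.
1.1 µg/L = 0.0011 mg/L.
5.2 µg/L = 0.0052 mg/L.
Mass balance: 0.0052·25.39 = 2.894·Cₑ + 22.5·0.0011.
Cₑ = (0.132 − 0.02475) / 2.894 = 0.03708 mg/L.
Required removal = 1 − 0.03708/0.0876 = 57.67 %.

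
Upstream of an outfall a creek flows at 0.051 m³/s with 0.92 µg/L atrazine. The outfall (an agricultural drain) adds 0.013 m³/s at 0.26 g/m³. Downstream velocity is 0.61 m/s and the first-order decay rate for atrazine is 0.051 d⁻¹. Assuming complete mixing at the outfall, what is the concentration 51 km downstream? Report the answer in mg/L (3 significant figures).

0.92 µg/L = 0.00092 mg/L.
After complete mixing, C₀ = (0.013·0.26 + 0.051·0.00092) / 0.064 = 0.05355 mg/L.
Travel time t = 5.1e+04 m / 0.61 m/s = 8.361e+04 s = 0.9677 d.
C = 0.05355·exp(−0.051·0.9677) = 0.05355·0.9518 = 0.05097 mg/L.

0.0510 mg/L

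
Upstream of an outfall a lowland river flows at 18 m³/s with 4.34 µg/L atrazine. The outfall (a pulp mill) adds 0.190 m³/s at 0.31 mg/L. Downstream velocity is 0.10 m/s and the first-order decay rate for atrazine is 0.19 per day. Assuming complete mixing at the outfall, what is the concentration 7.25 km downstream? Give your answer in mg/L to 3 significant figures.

4.34 µg/L = 0.00434 mg/L.
After complete mixing, C₀ = (0.19·0.31 + 18·0.00434) / 18.19 = 0.007533 mg/L.
Travel time t = 7250 m / 0.10 m/s = 7.25e+04 s = 0.8391 d.
C = 0.007533·exp(−0.19·0.8391) = 0.007533·0.8526 = 0.006423 mg/L.

0.00642 mg/L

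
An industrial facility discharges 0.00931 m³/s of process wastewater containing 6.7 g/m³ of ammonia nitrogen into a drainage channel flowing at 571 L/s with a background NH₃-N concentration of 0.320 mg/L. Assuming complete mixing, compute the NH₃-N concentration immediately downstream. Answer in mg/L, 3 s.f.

571 L/s = 0.571 m³/s.
Flow-weighted mixing gives C = (0.00931·6.7 + 0.571·0.32) / (0.00931 + 0.571) = 0.2451/0.5803 = 0.4224 mg/L.

0.422 mg/L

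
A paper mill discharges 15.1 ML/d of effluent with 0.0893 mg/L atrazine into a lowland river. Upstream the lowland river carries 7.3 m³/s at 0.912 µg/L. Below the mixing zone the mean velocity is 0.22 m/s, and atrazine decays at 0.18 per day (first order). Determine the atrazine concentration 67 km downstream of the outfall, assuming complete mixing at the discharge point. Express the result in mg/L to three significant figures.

15.1 ML/d = 0.1748 m³/s.
0.912 µg/L = 0.000912 mg/L.
After complete mixing, C₀ = (0.1748·0.0893 + 7.3·0.000912) / 7.475 = 0.002979 mg/L.
Travel time t = 6.7e+04 m / 0.22 m/s = 3.045e+05 s = 3.525 d.
C = 0.002979·exp(−0.18·3.525) = 0.002979·0.5302 = 0.001579 mg/L.

0.00158 mg/L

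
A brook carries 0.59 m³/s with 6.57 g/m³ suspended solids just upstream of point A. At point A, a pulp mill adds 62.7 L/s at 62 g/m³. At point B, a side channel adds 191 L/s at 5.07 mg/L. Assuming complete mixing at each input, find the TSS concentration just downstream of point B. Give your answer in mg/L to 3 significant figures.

62.7 L/s = 0.0627 m³/s.
After input A: C = (0.59·6.57 + 0.0627·62) / 0.6527 = 11.89 mg/L.
191 L/s = 0.191 m³/s.
After input B: C = (0.6527·11.89 + 0.191·5.07) / 0.8437 = 10.35 mg/L.

10.3 mg/L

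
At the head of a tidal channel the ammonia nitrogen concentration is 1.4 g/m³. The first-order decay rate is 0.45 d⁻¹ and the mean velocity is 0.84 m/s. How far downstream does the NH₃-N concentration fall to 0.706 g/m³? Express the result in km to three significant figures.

From C = C₀·e^(−kt), t = ln(C₀/C)/k = ln(1.4/0.706)/0.45 = 0.6846/0.45 = 1.521 d.
Distance = v·t = 0.84 m/s × 1.314e+05 s = 1.104e+05 m = 110.4 km.

110 km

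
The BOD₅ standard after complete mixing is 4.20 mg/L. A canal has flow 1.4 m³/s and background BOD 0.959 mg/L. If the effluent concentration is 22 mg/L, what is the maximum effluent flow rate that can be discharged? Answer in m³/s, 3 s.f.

Mass balance at complete mixing: C_std·(Q_w + Q_r) = Q_w·C_e + Q_r·C_b.
Rearranging, Q_w = Q_r·(C_std − C_b)/(C_e − C_std) = 1.4·(4.2 − 0.959) / (22 − 4.2) = 0.2549 m³/s.

0.255 m³/s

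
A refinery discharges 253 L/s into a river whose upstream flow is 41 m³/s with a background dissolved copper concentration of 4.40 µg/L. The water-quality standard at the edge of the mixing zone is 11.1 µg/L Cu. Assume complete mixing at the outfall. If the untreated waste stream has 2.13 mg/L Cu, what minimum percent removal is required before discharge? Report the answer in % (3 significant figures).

253 L/s = 0.253 m³/s.
4.40 µg/L = 0.0044 mg/L.
11.1 µg/L = 0.0111 mg/L.
Mass balance: 0.0111·41.25 = 0.253·Cₑ + 41·0.0044.
Cₑ = (0.4579 − 0.1804) / 0.253 = 1.097 mg/L.
Required removal = 1 − 1.097/2.13 = 48.5 %.

48.5 %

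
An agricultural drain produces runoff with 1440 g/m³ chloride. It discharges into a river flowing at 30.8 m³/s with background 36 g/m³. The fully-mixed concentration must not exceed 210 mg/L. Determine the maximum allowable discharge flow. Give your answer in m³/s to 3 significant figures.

Mass balance at complete mixing: C_std·(Q_w + Q_r) = Q_w·C_e + Q_r·C_b.
Rearranging, Q_w = Q_r·(C_std − C_b)/(C_e − C_std) = 30.8·(210 − 36) / (1440 − 210) = 4.357 m³/s.

4.36 m³/s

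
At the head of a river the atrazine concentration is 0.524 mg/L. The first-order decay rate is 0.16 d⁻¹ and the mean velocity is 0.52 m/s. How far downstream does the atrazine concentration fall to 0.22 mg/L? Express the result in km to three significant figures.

244 km

From C = C₀·e^(−kt), t = ln(C₀/C)/k = ln(0.524/0.22)/0.16 = 0.8679/0.16 = 5.424 d.
Distance = v·t = 0.52 m/s × 4.686e+05 s = 2.437e+05 m = 243.7 km.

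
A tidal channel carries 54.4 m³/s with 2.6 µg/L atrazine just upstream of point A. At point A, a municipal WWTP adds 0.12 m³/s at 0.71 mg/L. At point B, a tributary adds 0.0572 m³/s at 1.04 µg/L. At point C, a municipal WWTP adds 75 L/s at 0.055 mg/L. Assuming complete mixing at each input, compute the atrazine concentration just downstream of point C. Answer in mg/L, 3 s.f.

0.00422 mg/L

2.6 µg/L = 0.0026 mg/L.
After input A: C = (54.4·0.0026 + 0.12·0.71) / 54.52 = 0.004157 mg/L.
1.04 µg/L = 0.00104 mg/L.
After input B: C = (54.52·0.004157 + 0.0572·0.00104) / 54.58 = 0.004154 mg/L.
75 L/s = 0.075 m³/s.
After input C: C = (54.58·0.004154 + 0.075·0.055) / 54.65 = 0.004224 mg/L.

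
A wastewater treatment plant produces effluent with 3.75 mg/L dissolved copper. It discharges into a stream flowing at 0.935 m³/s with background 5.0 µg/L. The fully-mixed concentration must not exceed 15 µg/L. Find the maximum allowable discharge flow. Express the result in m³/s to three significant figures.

0.00250 m³/s

5.0 µg/L = 0.005 mg/L.
15 µg/L = 0.015 mg/L.
Mass balance at complete mixing: C_std·(Q_w + Q_r) = Q_w·C_e + Q_r·C_b.
Rearranging, Q_w = Q_r·(C_std − C_b)/(C_e − C_std) = 0.935·(0.015 − 0.005) / (3.75 − 0.015) = 0.002503 m³/s.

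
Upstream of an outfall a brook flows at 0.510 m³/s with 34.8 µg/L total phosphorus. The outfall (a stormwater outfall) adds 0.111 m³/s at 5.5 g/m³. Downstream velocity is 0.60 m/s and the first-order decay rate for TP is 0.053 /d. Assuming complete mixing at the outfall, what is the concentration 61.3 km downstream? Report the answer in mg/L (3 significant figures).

0.950 mg/L

34.8 µg/L = 0.0348 mg/L.
After complete mixing, C₀ = (0.111·5.5 + 0.51·0.0348) / 0.621 = 1.012 mg/L.
Travel time t = 6.13e+04 m / 0.60 m/s = 1.022e+05 s = 1.182 d.
C = 1.012·exp(−0.053·1.182) = 1.012·0.9393 = 0.9502 mg/L.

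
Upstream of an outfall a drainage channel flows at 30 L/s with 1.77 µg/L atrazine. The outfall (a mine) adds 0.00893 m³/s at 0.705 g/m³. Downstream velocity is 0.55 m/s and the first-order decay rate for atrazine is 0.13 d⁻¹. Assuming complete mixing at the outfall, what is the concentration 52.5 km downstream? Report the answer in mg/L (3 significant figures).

30 L/s = 0.03 m³/s.
1.77 µg/L = 0.00177 mg/L.
After complete mixing, C₀ = (0.00893·0.705 + 0.03·0.00177) / 0.03893 = 0.1631 mg/L.
Travel time t = 5.25e+04 m / 0.55 m/s = 9.545e+04 s = 1.105 d.
C = 0.1631·exp(−0.13·1.105) = 0.1631·0.8662 = 0.1413 mg/L.

0.141 mg/L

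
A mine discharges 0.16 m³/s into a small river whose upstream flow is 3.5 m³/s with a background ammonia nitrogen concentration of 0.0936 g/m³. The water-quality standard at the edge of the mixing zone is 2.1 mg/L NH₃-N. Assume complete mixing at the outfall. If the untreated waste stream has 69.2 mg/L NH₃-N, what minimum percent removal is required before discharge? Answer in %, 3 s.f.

33.5 %

Mass balance: 2.1·3.66 = 0.16·Cₑ + 3.5·0.0936.
Cₑ = (7.686 − 0.3276) / 0.16 = 45.99 mg/L.
Required removal = 1 − 45.99/69.2 = 33.54 %.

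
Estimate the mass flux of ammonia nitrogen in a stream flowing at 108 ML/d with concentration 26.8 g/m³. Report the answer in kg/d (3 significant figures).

2890 kg/d

108 ML/d = 1.25 m³/s.
Mass flux = Q·C = 1.25 m³/s × 26.8 g/m³ = 33.5 g/s.
= 33.5 g/s × 86.4 = 2894 kg/d.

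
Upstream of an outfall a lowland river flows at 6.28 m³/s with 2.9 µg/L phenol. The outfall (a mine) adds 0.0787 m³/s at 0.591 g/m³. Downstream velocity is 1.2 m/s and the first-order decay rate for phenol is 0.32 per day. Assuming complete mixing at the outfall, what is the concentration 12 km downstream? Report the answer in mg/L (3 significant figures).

0.00981 mg/L

2.9 µg/L = 0.0029 mg/L.
After complete mixing, C₀ = (0.0787·0.591 + 6.28·0.0029) / 6.359 = 0.01018 mg/L.
Travel time t = 1.2e+04 m / 1.2 m/s = 1e+04 s = 0.1157 d.
C = 0.01018·exp(−0.32·0.1157) = 0.01018·0.9636 = 0.009809 mg/L.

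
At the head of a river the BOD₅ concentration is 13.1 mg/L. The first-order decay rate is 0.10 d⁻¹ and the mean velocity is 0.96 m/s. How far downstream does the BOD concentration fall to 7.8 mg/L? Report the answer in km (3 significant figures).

From C = C₀·e^(−kt), t = ln(C₀/C)/k = ln(13.1/7.8)/0.10 = 0.5185/0.10 = 5.185 d.
Distance = v·t = 0.96 m/s × 4.48e+05 s = 4.301e+05 m = 430.1 km.

430 km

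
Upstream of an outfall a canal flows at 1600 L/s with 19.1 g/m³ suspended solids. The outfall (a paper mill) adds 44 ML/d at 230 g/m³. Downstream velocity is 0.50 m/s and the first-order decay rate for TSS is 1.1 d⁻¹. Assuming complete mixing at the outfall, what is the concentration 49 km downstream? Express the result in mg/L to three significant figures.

44 ML/d = 0.5093 m³/s.
1600 L/s = 1.6 m³/s.
After complete mixing, C₀ = (0.5093·230 + 1.6·19.1) / 2.109 = 70.02 mg/L.
Travel time t = 4.9e+04 m / 0.50 m/s = 9.8e+04 s = 1.134 d.
C = 70.02·exp(−1.1·1.134) = 70.02·0.2872 = 20.11 mg/L.

20.1 mg/L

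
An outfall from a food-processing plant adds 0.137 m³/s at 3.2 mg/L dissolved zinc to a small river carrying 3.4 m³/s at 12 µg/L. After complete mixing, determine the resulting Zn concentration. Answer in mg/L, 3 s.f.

0.135 mg/L

12 µg/L = 0.012 mg/L.
By mass balance at complete mixing, C = (0.137·3.2 + 3.4·0.012) / (0.137 + 3.4) = 0.4792/3.537 = 0.1355 mg/L.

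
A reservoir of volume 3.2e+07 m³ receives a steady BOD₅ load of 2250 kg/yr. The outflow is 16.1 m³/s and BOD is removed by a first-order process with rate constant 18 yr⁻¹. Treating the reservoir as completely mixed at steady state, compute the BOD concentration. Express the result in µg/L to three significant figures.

Outflow Q = 16.1 m³/s × 3.156e+07 s/yr = 5.081e+08 m³/yr.
Steady-state CSTR mass balance: W = Q·C + k·V·C, so C = W/(Q + kV).
Q + kV = 5.081e+08 + 18·3.2e+07 = 1.084e+09 m³/yr.
C = 2250/1.084e+09 = 2.075e-06 kg/m³ = 0.002075 mg/L = 2.075 µg/L.

2.08 µg/L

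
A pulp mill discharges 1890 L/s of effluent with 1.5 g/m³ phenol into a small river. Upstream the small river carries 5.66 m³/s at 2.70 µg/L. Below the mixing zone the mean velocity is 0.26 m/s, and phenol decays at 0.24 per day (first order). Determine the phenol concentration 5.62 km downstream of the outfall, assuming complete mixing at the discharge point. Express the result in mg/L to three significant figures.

1890 L/s = 1.89 m³/s.
2.70 µg/L = 0.0027 mg/L.
After complete mixing, C₀ = (1.89·1.5 + 5.66·0.0027) / 7.55 = 0.3775 mg/L.
Travel time t = 5620 m / 0.26 m/s = 2.162e+04 s = 0.2502 d.
C = 0.3775·exp(−0.24·0.2502) = 0.3775·0.9417 = 0.3555 mg/L.

0.356 mg/L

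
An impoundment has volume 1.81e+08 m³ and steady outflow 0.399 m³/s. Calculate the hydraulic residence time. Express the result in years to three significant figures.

Q = 0.399 m³/s × 3.156e+07 s/yr = 1.259e+07 m³/yr.
Hydraulic residence time τ = V/Q = 1.81e+08/1.259e+07 = 14.37 yr.

14.4 yr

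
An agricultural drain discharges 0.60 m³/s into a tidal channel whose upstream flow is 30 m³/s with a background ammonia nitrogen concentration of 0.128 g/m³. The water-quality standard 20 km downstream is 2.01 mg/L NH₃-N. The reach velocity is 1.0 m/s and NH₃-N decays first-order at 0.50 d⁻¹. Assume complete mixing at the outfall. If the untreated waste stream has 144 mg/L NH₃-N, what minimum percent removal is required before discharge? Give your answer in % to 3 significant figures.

24.5 %

Travel time to the compliance point: t = 2e+04/1.0 = 2e+04 s = 0.2315 d; decay factor exp(−0.50·0.2315) = 0.8907.
So the concentration just after mixing may be at most 2.01/0.8907 = 2.257 mg/L.
Mass balance: 2.257·30.6 = 0.6·Cₑ + 30·0.128.
Cₑ = (69.05 − 3.84) / 0.6 = 108.7 mg/L.
Required removal = 1 − 108.7/144 = 24.52 %.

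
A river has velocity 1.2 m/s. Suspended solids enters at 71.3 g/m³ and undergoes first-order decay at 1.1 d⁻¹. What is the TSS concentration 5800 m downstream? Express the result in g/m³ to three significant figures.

Travel time t = 5800 m / 1.2 m/s = 5800/1.2 = 4833 s = 0.05594 d.
First-order decay: C = 71.3·exp(−1.1·0.05594) = 71.3·0.9403 = 67.04 g/m³.

67.0 g/m³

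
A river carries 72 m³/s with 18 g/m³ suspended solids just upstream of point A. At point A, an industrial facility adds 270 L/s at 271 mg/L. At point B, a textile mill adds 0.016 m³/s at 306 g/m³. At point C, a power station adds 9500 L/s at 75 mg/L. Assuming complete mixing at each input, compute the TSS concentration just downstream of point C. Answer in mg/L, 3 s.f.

25.5 mg/L

270 L/s = 0.27 m³/s.
After input A: C = (72·18 + 0.27·271) / 72.27 = 18.95 mg/L.
After input B: C = (72.27·18.95 + 0.016·306) / 72.29 = 19.01 mg/L.
9500 L/s = 9.5 m³/s.
After input C: C = (72.29·19.01 + 9.5·75) / 81.79 = 25.51 mg/L.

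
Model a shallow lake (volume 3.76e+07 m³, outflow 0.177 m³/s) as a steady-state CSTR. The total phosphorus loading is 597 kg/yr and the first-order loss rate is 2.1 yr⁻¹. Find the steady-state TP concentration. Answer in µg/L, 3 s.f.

7.06 µg/L

Outflow Q = 0.177 m³/s × 3.156e+07 s/yr = 5.586e+06 m³/yr.
Steady-state CSTR mass balance: W = Q·C + k·V·C, so C = W/(Q + kV).
Q + kV = 5.586e+06 + 2.1·3.76e+07 = 8.455e+07 m³/yr.
C = 597/8.455e+07 = 7.061e-06 kg/m³ = 0.007061 mg/L = 7.061 µg/L.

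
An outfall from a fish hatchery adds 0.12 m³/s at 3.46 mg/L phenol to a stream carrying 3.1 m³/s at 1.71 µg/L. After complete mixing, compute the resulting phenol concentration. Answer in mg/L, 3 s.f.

1.71 µg/L = 0.00171 mg/L.
Flow-weighted mixing gives C = (0.12·3.46 + 3.1·0.00171) / (0.12 + 3.1) = 0.4205/3.22 = 0.1306 mg/L.

0.131 mg/L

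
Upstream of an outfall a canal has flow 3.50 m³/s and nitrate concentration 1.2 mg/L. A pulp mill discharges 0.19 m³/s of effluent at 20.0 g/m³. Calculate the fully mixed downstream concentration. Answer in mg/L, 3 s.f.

2.17 mg/L

Flow-weighted mixing gives C = (0.19·20 + 3.5·1.2) / (0.19 + 3.5) = 8/3.69 = 2.168 mg/L.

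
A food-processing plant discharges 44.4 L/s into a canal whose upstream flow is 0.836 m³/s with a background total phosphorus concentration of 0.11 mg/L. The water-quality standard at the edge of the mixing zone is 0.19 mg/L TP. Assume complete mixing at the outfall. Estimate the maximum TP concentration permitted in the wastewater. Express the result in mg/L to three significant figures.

44.4 L/s = 0.0444 m³/s.
Mass balance: 0.19·0.8804 = 0.0444·Cₑ + 0.836·0.11.
Cₑ = (0.1673 − 0.09196) / 0.0444 = 1.696 mg/L.

1.70 mg/L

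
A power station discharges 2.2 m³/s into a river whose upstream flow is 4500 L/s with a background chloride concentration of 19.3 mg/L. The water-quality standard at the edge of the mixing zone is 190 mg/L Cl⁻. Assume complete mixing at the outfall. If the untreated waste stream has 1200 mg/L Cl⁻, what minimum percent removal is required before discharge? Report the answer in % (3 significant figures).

55.1 %

4500 L/s = 4.5 m³/s.
Mass balance: 190·6.7 = 2.2·Cₑ + 4.5·19.3.
Cₑ = (1273 − 86.85) / 2.2 = 539.2 mg/L.
Required removal = 1 − 539.2/1200 = 55.07 %.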